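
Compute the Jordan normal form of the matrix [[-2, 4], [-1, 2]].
J = [[0, 1], [0, 0]]

The characteristic polynomial is det(xI - A) = x^2, so the eigenvalues are 0 (algebraic multiplicity 2).

For λ = 0: rank(A) = 1, rank(A^2) = 0. The eigenspace has dimension 2 - 1 = 1, so there is 1 Jordan block; the rank sequence gives block sizes [2].

Assembling the blocks gives the Jordan form J above.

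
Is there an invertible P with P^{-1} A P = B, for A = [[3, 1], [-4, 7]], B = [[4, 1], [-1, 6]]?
Yes.

Two matrices over a field are similar if and only if they have the same invariant factors.

Both A and B have characteristic polynomial (x - 5)^2 and minimal polynomial (x - 5)^2. Computing further, both have invariant factors (x - 5)^2. Hence A and B are similar.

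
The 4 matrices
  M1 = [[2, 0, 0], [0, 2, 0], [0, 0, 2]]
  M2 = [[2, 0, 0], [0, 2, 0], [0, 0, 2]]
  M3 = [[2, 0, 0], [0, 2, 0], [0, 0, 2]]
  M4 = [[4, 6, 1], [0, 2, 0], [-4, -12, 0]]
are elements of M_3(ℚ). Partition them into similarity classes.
2 classes: {M1, M2, M3}, {M4}

Characteristic polynomials: χ_{M1} = (x - 2)^3, χ_{M2} = (x - 2)^3, χ_{M3} = (x - 2)^3, χ_{M4} = (x - 2)^3.

{M1, M2, M3}: invariant factors x - 2, x - 2, x - 2.

{M4}: invariant factors x - 2, (x - 2)^2.

Matrices are similar if and only if their invariant-factor lists agree; the partition into similarity classes is {M1, M2, M3}, {M4}.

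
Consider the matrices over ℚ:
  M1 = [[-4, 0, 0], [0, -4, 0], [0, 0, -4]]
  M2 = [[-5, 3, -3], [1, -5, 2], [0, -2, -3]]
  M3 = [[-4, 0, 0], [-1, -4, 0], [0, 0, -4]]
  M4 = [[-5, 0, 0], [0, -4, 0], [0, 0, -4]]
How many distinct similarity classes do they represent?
4 classes: {M1}, {M2}, {M3}, {M4}

Characteristic polynomials: χ_{M1} = (x + 4)^3, χ_{M2} = (x + 4)^2(x + 5), χ_{M3} = (x + 4)^3, χ_{M4} = (x + 4)^2(x + 5).

{M1}: invariant factors x + 4, x + 4, x + 4.

{M2}: invariant factors (x + 4)^2(x + 5).

{M3}: invariant factors x + 4, (x + 4)^2.

{M4}: invariant factors x + 4, (x + 4)(x + 5).

Matrices are similar if and only if their invariant-factor lists agree; the partition into similarity classes is {M1}, {M2}, {M3}, {M4}.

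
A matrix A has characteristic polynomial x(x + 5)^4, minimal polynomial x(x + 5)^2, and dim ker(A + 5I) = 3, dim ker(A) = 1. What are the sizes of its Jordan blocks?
λ = -5: algebraic multiplicity 4 (exponent in χ_A), largest block size 2 (exponent in m_A), 3 blocks (geometric multiplicity). These force block sizes [2, 1, 1].
λ = 0: algebraic multiplicity 1 (exponent in χ_A), largest block size 1 (exponent in m_A), 1 block (geometric multiplicity). This forces block sizes [1].

Jordan blocks: (-5, 2), (-5, 1), (-5, 1), (0, 1)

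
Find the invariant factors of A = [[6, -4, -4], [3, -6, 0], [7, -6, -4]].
The Jordan structure of A has elementary divisors (x + 2)^2, x. Arranging the block sizes at each eigenvalue in decreasing order and taking row products gives the invariant factors.

Invariant factors (smallest first, each dividing the next): x(x + 2)^2.

Check: the last factor x(x + 2)^2 is the minimal polynomial, and the product x(x + 2)^2 is the characteristic polynomial.

x(x + 2)^2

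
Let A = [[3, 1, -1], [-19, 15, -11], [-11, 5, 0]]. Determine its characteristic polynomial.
χ_A(x) = (x - 6)^3

xI - A = [[x - 3, -1, 1], [19, x - 15, 11], [11, -5, x]].

Expanding det(xI - A) along the first row:
det(xI - A) = + (x - 3)·det([[x - 15, 11], [-5, x]]) - (-1)·det([[19, 11], [11, x]]) + (1)·det([[19, x - 15], [11, -5]]).

Evaluating gives χ_A(x) = x^3 - 18x^2 + 108x - 216 = (x - 6)^3.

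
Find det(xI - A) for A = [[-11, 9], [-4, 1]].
χ_A(x) = (x + 5)^2

xI - A = [[x + 11, -9], [4, x - 1]].

Expanding det(xI - A) along the first row:
det(xI - A) = + (x + 11)·det([[x - 1]]) - (-9)·det([[4]]).

Evaluating gives χ_A(x) = x^2 + 10x + 25 = (x + 5)^2.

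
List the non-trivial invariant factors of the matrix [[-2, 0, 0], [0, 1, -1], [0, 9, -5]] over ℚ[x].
x + 2, (x + 2)^2

The Jordan structure of A has elementary divisors (x + 2)^2, (x + 2). Arranging the block sizes at each eigenvalue in decreasing order and taking row products gives the invariant factors.

Invariant factors (smallest first, each dividing the next): x + 2, (x + 2)^2.

Check: the last factor (x + 2)^2 is the minimal polynomial, and the product (x + 2)^3 is the characteristic polynomial.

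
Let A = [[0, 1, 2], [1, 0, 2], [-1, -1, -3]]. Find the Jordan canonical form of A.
The characteristic polynomial is det(xI - A) = (x + 1)^3, so the eigenvalues are -1 (algebraic multiplicity 3).

For λ = -1: rank(A + I) = 1, rank((A + I)^2) = 0. The eigenspace has dimension 3 - 1 = 2, so there are 2 Jordan blocks; the rank sequence gives block sizes [2, 1].

Assembling the blocks gives the Jordan form J above.

J = [[-1, 1, 0], [0, -1, 0], [0, 0, -1]]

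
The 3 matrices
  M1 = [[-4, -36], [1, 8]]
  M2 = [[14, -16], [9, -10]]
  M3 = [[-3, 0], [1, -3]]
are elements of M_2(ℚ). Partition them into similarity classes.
Characteristic polynomials: χ_{M1} = (x - 2)^2, χ_{M2} = (x - 2)^2, χ_{M3} = (x + 3)^2.

{M1, M2}: invariant factors (x - 2)^2.

{M3}: invariant factors (x + 3)^2.

Matrices are similar if and only if their invariant-factor lists agree; the partition into similarity classes is {M1, M2}, {M3}.

2 classes: {M1, M2}, {M3}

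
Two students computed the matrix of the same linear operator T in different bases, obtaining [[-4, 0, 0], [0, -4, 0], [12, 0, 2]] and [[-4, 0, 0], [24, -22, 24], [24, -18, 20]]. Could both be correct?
Yes.

Two matrices over a field are similar if and only if they have the same invariant factors.

Both A and B have characteristic polynomial (x - 2)(x + 4)^2 and minimal polynomial (x - 2)(x + 4). Computing further, both have invariant factors x + 4, (x - 2)(x + 4). Hence A and B are similar.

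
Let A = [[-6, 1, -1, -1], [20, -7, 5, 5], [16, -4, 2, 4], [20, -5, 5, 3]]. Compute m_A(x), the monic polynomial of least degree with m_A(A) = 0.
m_A(x) = (x + 2)^2

The characteristic polynomial factors as (x + 2)^4. The minimal polynomial is ∏(x - λ)^{k_λ} where k_λ is the size of the largest Jordan block at λ.

For λ = -2: rank(A + 2I) = 1, and the largest Jordan block has size 2 (the smallest k with rank((A + 2I)^k) = rank((A + 2I)^(k+1))).

So m_A(x) = (x + 2)^2.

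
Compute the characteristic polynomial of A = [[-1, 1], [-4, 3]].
xI - A = [[x + 1, -1], [4, x - 3]].

Expanding det(xI - A) along the first row:
det(xI - A) = + (x + 1)·det([[x - 3]]) - (-1)·det([[4]]).

Evaluating gives χ_A(x) = x^2 - 2x + 1 = (x - 1)^2.

χ_A(x) = (x - 1)^2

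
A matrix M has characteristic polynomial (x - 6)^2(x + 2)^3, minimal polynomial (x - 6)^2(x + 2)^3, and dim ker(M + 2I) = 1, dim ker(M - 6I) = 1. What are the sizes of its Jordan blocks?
Jordan blocks: (-2, 3), (6, 2)

λ = -2: algebraic multiplicity 3 (exponent in χ_M), largest block size 3 (exponent in m_M), 1 block (geometric multiplicity). This forces block sizes [3].
λ = 6: algebraic multiplicity 2 (exponent in χ_M), largest block size 2 (exponent in m_M), 1 block (geometric multiplicity). This forces block sizes [2].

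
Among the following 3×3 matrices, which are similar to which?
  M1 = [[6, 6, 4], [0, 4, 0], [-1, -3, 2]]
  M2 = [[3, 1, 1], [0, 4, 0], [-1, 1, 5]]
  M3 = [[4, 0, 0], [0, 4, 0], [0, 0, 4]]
2 classes: {M1, M2}, {M3}

Characteristic polynomials: χ_{M1} = (x - 4)^3, χ_{M2} = (x - 4)^3, χ_{M3} = (x - 4)^3.

{M1, M2}: invariant factors x - 4, (x - 4)^2.

{M3}: invariant factors x - 4, x - 4, x - 4.

Matrices are similar if and only if their invariant-factor lists agree; the partition into similarity classes is {M1, M2}, {M3}.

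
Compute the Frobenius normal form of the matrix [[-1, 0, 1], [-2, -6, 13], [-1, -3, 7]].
The invariant factors of A (the non-unit diagonal entries of the Smith normal form of xI - A over ℚ[x]) are x^3 - 3x - 3, each dividing the next. The characteristic polynomial is their product, x^3 - 3x - 3.

The rational canonical form is the block-diagonal matrix of companion matrices C(f_i):
R = [[0, 0, 3], [1, 0, 3], [0, 1, 0]].

Note the characteristic polynomial does not split into linear factors over ℚ, so A has no Jordan form over ℚ; the rational canonical form exists over any field.

R = [[0, 0, 3], [1, 0, 3], [0, 1, 0]]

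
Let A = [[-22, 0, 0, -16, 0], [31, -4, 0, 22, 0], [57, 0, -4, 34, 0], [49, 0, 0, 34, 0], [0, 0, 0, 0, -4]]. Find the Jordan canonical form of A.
The characteristic polynomial is det(xI - A) = (x - 6)^2(x + 4)^3, so the eigenvalues are -4 (algebraic multiplicity 3), 6 (algebraic multiplicity 2).

For λ = -4: rank(A + 4I) = 2. The eigenspace has dimension 5 - 2 = 3, so there are 3 Jordan blocks; the rank sequence gives block sizes [1, 1, 1].

For λ = 6: rank(A - 6I) = 4, rank((A - 6I)^2) = 3. The eigenspace has dimension 5 - 4 = 1, so there is 1 Jordan block; the rank sequence gives block sizes [2].

Assembling the blocks gives the Jordan form J above.

J = [[-4, 0, 0, 0, 0], [0, -4, 0, 0, 0], [0, 0, -4, 0, 0], [0, 0, 0, 6, 1], [0, 0, 0, 0, 6]]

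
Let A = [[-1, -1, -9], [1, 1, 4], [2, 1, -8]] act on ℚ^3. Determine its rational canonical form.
The invariant factors of A (the non-unit diagonal entries of the Smith normal form of xI - A over ℚ[x]) are (x + 5)(x^2 + 3x - 1), each dividing the next. The characteristic polynomial is their product, (x + 5)(x^2 + 3x - 1).

The rational canonical form is the block-diagonal matrix of companion matrices C(f_i):
R = [[0, 0, 5], [1, 0, -14], [0, 1, -8]].

Note the characteristic polynomial does not split into linear factors over ℚ, so A has no Jordan form over ℚ; the rational canonical form exists over any field.

R = [[0, 0, 5], [1, 0, -14], [0, 1, -8]]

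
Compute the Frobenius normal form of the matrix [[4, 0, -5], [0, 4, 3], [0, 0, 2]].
The invariant factors of A (the non-unit diagonal entries of the Smith normal form of xI - A over ℚ[x]) are x - 4, (x - 4)(x - 2), each dividing the next. The characteristic polynomial is their product, (x - 4)^2(x - 2).

The rational canonical form is the block-diagonal matrix of companion matrices C(f_i):
R = [[4, 0, 0], [0, 0, -8], [0, 1, 6]].

R = [[4, 0, 0], [0, 0, -8], [0, 1, 6]]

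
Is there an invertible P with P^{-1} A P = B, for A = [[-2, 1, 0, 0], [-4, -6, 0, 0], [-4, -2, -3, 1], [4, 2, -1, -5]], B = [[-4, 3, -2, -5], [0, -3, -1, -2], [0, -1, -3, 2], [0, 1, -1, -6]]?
Two matrices over a field are similar if and only if they have the same invariant factors.

Both A and B have characteristic polynomial (x + 4)^4 and minimal polynomial (x + 4)^2. Computing further, both have invariant factors (x + 4)^2, (x + 4)^2. Hence A and B are similar.

Yes.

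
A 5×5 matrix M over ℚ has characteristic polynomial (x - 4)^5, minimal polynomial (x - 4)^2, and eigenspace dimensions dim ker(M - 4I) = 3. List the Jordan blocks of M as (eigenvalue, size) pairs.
λ = 4: algebraic multiplicity 5 (exponent in χ_M), largest block size 2 (exponent in m_M), 3 blocks (geometric multiplicity). These force block sizes [2, 2, 1].

Jordan blocks: (4, 2), (4, 2), (4, 1)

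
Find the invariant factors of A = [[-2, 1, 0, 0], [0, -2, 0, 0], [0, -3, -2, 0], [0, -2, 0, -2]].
x + 2, x + 2, (x + 2)^2

The Jordan structure of A has elementary divisors (x + 2)^2, (x + 2), (x + 2). Arranging the block sizes at each eigenvalue in decreasing order and taking row products gives the invariant factors.

Invariant factors (smallest first, each dividing the next): x + 2, x + 2, (x + 2)^2.

Check: the last factor (x + 2)^2 is the minimal polynomial, and the product (x + 2)^4 is the characteristic polynomial.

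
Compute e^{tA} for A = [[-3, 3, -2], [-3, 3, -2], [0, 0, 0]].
A has Jordan form J = [[0, 1, 0], [0, 0, 0], [0, 0, 0]] with A = PJP^{-1}, so e^{tA} = P e^{tJ} P^{-1}.

For a Jordan block J_k(λ), e^{tJ_k(λ)} = e^{λt} · (I + tN + t^2 N^2/2! + ... + t^{k-1} N^{k-1}/(k-1)!) where N is the nilpotent superdiagonal part.

Assembling the blocks and conjugating back gives the entries of e^{tA} as shown above.

e^{tA} = [[1 - 3*t, 3*t, -2*t], [-3*t, 3*t + 1, -2*t], [0, 0, 1]]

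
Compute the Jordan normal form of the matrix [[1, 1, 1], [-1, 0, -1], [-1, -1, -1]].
J = [[0, 1, 0], [0, 0, 1], [0, 0, 0]]

The characteristic polynomial is det(xI - A) = x^3, so the eigenvalues are 0 (algebraic multiplicity 3).

For λ = 0: rank(A) = 2, rank(A^2) = 1, rank(A^3) = 0. The eigenspace has dimension 3 - 2 = 1, so there is 1 Jordan block; the rank sequence gives block sizes [3].

Assembling the blocks gives the Jordan form J above.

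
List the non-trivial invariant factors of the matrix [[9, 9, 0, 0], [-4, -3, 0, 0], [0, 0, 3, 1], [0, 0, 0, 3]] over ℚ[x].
(x - 3)^2, (x - 3)^2

The Jordan structure of A has elementary divisors (x - 3)^2, (x - 3)^2. Arranging the block sizes at each eigenvalue in decreasing order and taking row products gives the invariant factors.

Invariant factors (smallest first, each dividing the next): (x - 3)^2, (x - 3)^2.

Check: the last factor (x - 3)^2 is the minimal polynomial, and the product (x - 3)^4 is the characteristic polynomial.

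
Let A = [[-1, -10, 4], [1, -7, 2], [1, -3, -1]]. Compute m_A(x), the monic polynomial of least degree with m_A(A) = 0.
m_A(x) = (x + 3)^3

The characteristic polynomial factors as (x + 3)^3. The minimal polynomial is ∏(x - λ)^{k_λ} where k_λ is the size of the largest Jordan block at λ.

For λ = -3: rank(A + 3I) = 2, and the largest Jordan block has size 3 (the smallest k with rank((A + 3I)^k) = rank((A + 3I)^(k+1))).

So m_A(x) = (x + 3)^3.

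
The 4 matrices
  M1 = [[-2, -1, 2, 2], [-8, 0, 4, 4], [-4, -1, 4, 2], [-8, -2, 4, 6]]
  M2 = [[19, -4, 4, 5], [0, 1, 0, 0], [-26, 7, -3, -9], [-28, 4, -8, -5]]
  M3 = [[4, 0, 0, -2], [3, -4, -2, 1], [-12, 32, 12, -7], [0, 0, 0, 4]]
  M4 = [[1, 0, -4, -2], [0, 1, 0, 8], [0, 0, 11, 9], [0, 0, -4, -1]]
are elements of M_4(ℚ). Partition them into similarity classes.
Characteristic polynomials: χ_{M1} = (x - 2)^4, χ_{M2} = (x - 5)^2(x - 1)^2, χ_{M3} = (x - 4)^4, χ_{M4} = (x - 5)^2(x - 1)^2.

{M1}: invariant factors x - 2, x - 2, (x - 2)^2.

{M2}: invariant factors (x - 5)^2(x - 1)^2.

{M3}: invariant factors (x - 4)^2, (x - 4)^2.

{M4}: invariant factors x - 1, (x - 5)^2(x - 1).

Matrices are similar if and only if their invariant-factor lists agree; the partition into similarity classes is {M1}, {M2}, {M3}, {M4}.

4 classes: {M1}, {M2}, {M3}, {M4}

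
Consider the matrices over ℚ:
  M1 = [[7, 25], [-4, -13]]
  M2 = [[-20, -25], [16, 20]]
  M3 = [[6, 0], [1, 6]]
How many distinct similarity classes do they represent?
Characteristic polynomials: χ_{M1} = (x + 3)^2, χ_{M2} = x^2, χ_{M3} = (x - 6)^2.

{M1}: invariant factors (x + 3)^2.

{M2}: invariant factors x^2.

{M3}: invariant factors (x - 6)^2.

Matrices are similar if and only if their invariant-factor lists agree; the partition into similarity classes is {M1}, {M2}, {M3}.

3 classes: {M1}, {M2}, {M3}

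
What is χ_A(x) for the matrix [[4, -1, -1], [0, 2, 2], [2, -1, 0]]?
χ_A(x) = (x - 2)^3

xI - A = [[x - 4, 1, 1], [0, x - 2, -2], [-2, 1, x]].

Expanding det(xI - A) along the first row:
det(xI - A) = + (x - 4)·det([[x - 2, -2], [1, x]]) - (1)·det([[0, -2], [-2, x]]) + (1)·det([[0, x - 2], [-2, 1]]).

Evaluating gives χ_A(x) = x^3 - 6x^2 + 12x - 8 = (x - 2)^3.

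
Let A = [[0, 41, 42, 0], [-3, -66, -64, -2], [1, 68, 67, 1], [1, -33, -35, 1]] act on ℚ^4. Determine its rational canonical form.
R = [[0, 0, 0, 60], [1, 0, 0, -68], [0, 1, 0, 19], [0, 0, 1, 2]]

The invariant factors of A (the non-unit diagonal entries of the Smith normal form of xI - A over ℚ[x]) are (x - 3)(x - 2)^2(x + 5), each dividing the next. The characteristic polynomial is their product, (x - 3)(x - 2)^2(x + 5).

The rational canonical form is the block-diagonal matrix of companion matrices C(f_i):
R = [[0, 0, 0, 60], [1, 0, 0, -68], [0, 1, 0, 19], [0, 0, 1, 2]].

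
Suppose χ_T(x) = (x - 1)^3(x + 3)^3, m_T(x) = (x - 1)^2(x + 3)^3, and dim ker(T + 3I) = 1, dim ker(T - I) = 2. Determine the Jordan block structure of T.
λ = -3: algebraic multiplicity 3 (exponent in χ_T), largest block size 3 (exponent in m_T), 1 block (geometric multiplicity). This forces block sizes [3].
λ = 1: algebraic multiplicity 3 (exponent in χ_T), largest block size 2 (exponent in m_T), 2 blocks (geometric multiplicity). These force block sizes [2, 1].

Jordan blocks: (-3, 3), (1, 2), (1, 1)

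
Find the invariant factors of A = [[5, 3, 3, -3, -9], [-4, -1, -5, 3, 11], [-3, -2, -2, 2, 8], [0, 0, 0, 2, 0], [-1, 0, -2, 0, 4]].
The Jordan structure of A has elementary divisors (x - 1)^2, (x - 2), (x - 2), (x - 2). Arranging the block sizes at each eigenvalue in decreasing order and taking row products gives the invariant factors.

Invariant factors (smallest first, each dividing the next): x - 2, x - 2, (x - 2)(x - 1)^2.

Check: the last factor (x - 2)(x - 1)^2 is the minimal polynomial, and the product (x - 2)^3(x - 1)^2 is the characteristic polynomial.

x - 2, x - 2, (x - 2)(x - 1)^2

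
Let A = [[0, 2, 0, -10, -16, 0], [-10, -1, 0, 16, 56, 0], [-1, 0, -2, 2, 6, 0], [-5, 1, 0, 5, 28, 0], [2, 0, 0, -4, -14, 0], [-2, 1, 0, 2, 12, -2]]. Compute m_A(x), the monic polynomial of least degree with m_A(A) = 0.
m_A(x) = (x + 2)^2(x + 3)^2

The characteristic polynomial factors as (x + 2)^4(x + 3)^2. The minimal polynomial is ∏(x - λ)^{k_λ} where k_λ is the size of the largest Jordan block at λ.

For λ = -3: rank(A + 3I) = 5, and the largest Jordan block has size 2 (the smallest k with rank((A + 3I)^k) = rank((A + 3I)^(k+1))).
For λ = -2: rank(A + 2I) = 3, and the largest Jordan block has size 2 (the smallest k with rank((A + 2I)^k) = rank((A + 2I)^(k+1))).

So m_A(x) = (x + 2)^2(x + 3)^2.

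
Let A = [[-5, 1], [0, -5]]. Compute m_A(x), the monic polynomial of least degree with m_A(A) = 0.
The characteristic polynomial factors as (x + 5)^2. The minimal polynomial is ∏(x - λ)^{k_λ} where k_λ is the size of the largest Jordan block at λ.

For λ = -5: rank(A + 5I) = 1, and the largest Jordan block has size 2 (the smallest k with rank((A + 5I)^k) = rank((A + 5I)^(k+1))).

So m_A(x) = (x + 5)^2.

m_A(x) = (x + 5)^2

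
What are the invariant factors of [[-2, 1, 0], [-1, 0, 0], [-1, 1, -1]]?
The Jordan structure of A has elementary divisors (x + 1)^2, (x + 1). Arranging the block sizes at each eigenvalue in decreasing order and taking row products gives the invariant factors.

Invariant factors (smallest first, each dividing the next): x + 1, (x + 1)^2.

Check: the last factor (x + 1)^2 is the minimal polynomial, and the product (x + 1)^3 is the characteristic polynomial.

x + 1, (x + 1)^2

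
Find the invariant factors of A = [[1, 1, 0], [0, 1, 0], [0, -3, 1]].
x - 1, (x - 1)^2

The Jordan structure of A has elementary divisors (x - 1)^2, (x - 1). Arranging the block sizes at each eigenvalue in decreasing order and taking row products gives the invariant factors.

Invariant factors (smallest first, each dividing the next): x - 1, (x - 1)^2.

Check: the last factor (x - 1)^2 is the minimal polynomial, and the product (x - 1)^3 is the characteristic polynomial.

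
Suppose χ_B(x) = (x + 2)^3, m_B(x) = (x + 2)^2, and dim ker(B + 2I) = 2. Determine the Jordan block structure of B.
λ = -2: algebraic multiplicity 3 (exponent in χ_B), largest block size 2 (exponent in m_B), 2 blocks (geometric multiplicity). These force block sizes [2, 1].

Jordan blocks: (-2, 2), (-2, 1)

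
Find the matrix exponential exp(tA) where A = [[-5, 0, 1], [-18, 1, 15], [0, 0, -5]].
A has Jordan form J = [[-5, 1, 0], [0, -5, 0], [0, 0, 1]] with A = PJP^{-1}, so e^{tA} = P e^{tJ} P^{-1}.

For a Jordan block J_k(λ), e^{tJ_k(λ)} = e^{λt} · (I + tN + t^2 N^2/2! + ... + t^{k-1} N^{k-1}/(k-1)!) where N is the nilpotent superdiagonal part.

Assembling the blocks and conjugating back gives the entries of e^{tA} as shown above.

e^{tA} = [[e^{-5*t}, 0, t*e^{-5*t}], [-3*e^{t} + 3*e^{-5*t}, e^{t}, (3*t + 2*e^{6*t} - 2)*e^{-5*t}], [0, 0, e^{-5*t}]]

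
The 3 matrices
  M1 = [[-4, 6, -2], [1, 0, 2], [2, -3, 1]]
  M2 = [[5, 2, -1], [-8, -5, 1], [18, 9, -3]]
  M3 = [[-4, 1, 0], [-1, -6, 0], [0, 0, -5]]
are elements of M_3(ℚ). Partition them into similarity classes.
Characteristic polynomials: χ_{M1} = x^2(x + 3), χ_{M2} = x^2(x + 3), χ_{M3} = (x + 5)^3.

{M1, M2}: invariant factors x^2(x + 3).

{M3}: invariant factors x + 5, (x + 5)^2.

Matrices are similar if and only if their invariant-factor lists agree; the partition into similarity classes is {M1, M2}, {M3}.

2 classes: {M1, M2}, {M3}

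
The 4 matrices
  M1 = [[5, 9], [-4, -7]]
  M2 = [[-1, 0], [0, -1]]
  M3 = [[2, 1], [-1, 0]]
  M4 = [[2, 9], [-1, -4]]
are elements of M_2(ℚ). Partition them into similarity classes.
Characteristic polynomials: χ_{M1} = (x + 1)^2, χ_{M2} = (x + 1)^2, χ_{M3} = (x - 1)^2, χ_{M4} = (x + 1)^2.

{M1, M4}: invariant factors (x + 1)^2.

{M2}: invariant factors x + 1, x + 1.

{M3}: invariant factors (x - 1)^2.

Matrices are similar if and only if their invariant-factor lists agree; the partition into similarity classes is {M1, M4}, {M2}, {M3}.

3 classes: {M1, M4}, {M2}, {M3}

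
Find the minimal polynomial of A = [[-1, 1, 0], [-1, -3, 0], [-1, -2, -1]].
m_A(x) = (x + 1)(x + 2)^2

The characteristic polynomial factors as (x + 1)(x + 2)^2. The minimal polynomial is ∏(x - λ)^{k_λ} where k_λ is the size of the largest Jordan block at λ.

For λ = -2: rank(A + 2I) = 2, and the largest Jordan block has size 2 (the smallest k with rank((A + 2I)^k) = rank((A + 2I)^(k+1))).
For λ = -1: rank(A + I) = 2, and the largest Jordan block has size 1 (the smallest k with rank((A + I)^k) = rank((A + I)^(k+1))).

So m_A(x) = (x + 1)(x + 2)^2.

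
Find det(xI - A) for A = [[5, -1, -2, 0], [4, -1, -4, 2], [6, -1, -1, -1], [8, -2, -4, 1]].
χ_A(x) = (x - 1)^4

xI - A = [[x - 5, 1, 2, 0], [-4, x + 1, 4, -2], [-6, 1, x + 1, 1], [-8, 2, 4, x - 1]].

Expanding det(xI - A) along the first row:
det(xI - A) = + (x - 5)·det([[x + 1, 4, -2], [1, x + 1, 1], [2, 4, x - 1]]) - (1)·det([[-4, 4, -2], [-6, x + 1, 1], [-8, 4, x - 1]]) + (2)·det([[-4, x + 1, -2], [-6, 1, 1], [-8, 2, x - 1]]) - (0)·det([[-4, x + 1, 4], [-6, 1, x + 1], [-8, 2, 4]]).

Evaluating gives χ_A(x) = x^4 - 4x^3 + 6x^2 - 4x + 1 = (x - 1)^4.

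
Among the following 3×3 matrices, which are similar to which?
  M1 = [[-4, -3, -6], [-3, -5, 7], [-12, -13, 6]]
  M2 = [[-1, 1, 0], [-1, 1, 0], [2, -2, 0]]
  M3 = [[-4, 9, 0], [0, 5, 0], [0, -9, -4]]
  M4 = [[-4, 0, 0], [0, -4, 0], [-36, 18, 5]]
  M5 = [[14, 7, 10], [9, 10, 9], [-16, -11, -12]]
4 classes: {M1}, {M2}, {M3, M4}, {M5}

Characteristic polynomials: χ_{M1} = (x - 5)(x + 4)^2, χ_{M2} = x^3, χ_{M3} = (x - 5)(x + 4)^2, χ_{M4} = (x - 5)(x + 4)^2, χ_{M5} = (x - 4)^3.

{M1}: invariant factors (x - 5)(x + 4)^2.

{M2}: invariant factors x, x^2.

{M3, M4}: invariant factors x + 4, (x - 5)(x + 4).

{M5}: invariant factors (x - 4)^3.

Matrices are similar if and only if their invariant-factor lists agree; the partition into similarity classes is {M1}, {M2}, {M3, M4}, {M5}.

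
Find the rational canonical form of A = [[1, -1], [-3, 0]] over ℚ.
The invariant factors of A (the non-unit diagonal entries of the Smith normal form of xI - A over ℚ[x]) are x^2 - x - 3, each dividing the next. The characteristic polynomial is their product, x^2 - x - 3.

The rational canonical form is the block-diagonal matrix of companion matrices C(f_i):
R = [[0, 3], [1, 1]].

Note the characteristic polynomial does not split into linear factors over ℚ, so A has no Jordan form over ℚ; the rational canonical form exists over any field.

R = [[0, 3], [1, 1]]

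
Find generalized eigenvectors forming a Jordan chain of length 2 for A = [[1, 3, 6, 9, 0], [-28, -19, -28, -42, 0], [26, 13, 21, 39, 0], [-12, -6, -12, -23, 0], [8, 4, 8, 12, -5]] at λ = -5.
v_1 = [[0, -1, 1, 0, 0]]^T, v_2 = [[3, -14, 13, -6, 4]]^T

We seek v_1 ∈ ker((A + 5I)^2) \ ker(A + 5I), then set v_{i+1} = (A + 5I) v_i.

One such chain is v_1 = [[0, -1, 1, 0, 0]]^T, v_2 = [[3, -14, 13, -6, 4]]^T. Check: (A + 5I) v_2 = [[0, 0, 0, 0, 0]]^T = 0.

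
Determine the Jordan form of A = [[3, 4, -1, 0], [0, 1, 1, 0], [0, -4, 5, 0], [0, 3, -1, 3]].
J = [[3, 1, 0, 0], [0, 3, 1, 0], [0, 0, 3, 0], [0, 0, 0, 3]]

The characteristic polynomial is det(xI - A) = (x - 3)^4, so the eigenvalues are 3 (algebraic multiplicity 4).

For λ = 3: rank(A - 3I) = 2, rank((A - 3I)^2) = 1, rank((A - 3I)^3) = 0. The eigenspace has dimension 4 - 2 = 2, so there are 2 Jordan blocks; the rank sequence gives block sizes [3, 1].

Assembling the blocks gives the Jordan form J above.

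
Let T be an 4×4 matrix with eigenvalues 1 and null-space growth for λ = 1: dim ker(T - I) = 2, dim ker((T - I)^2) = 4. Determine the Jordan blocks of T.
Jordan blocks: (1, 2), (1, 2)

λ = 1: successive nullity increments [2, 2] count blocks of size ≥ k; block sizes are [2, 2].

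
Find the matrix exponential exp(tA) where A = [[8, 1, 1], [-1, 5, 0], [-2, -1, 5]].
A has Jordan form J = [[6, 1, 0], [0, 6, 1], [0, 0, 6]] with A = PJP^{-1}, so e^{tA} = P e^{tJ} P^{-1}.

For a Jordan block J_k(λ), e^{tJ_k(λ)} = e^{λt} · (I + tN + t^2 N^2/2! + ... + t^{k-1} N^{k-1}/(k-1)!) where N is the nilpotent superdiagonal part.

Assembling the blocks and conjugating back gives the entries of e^{tA} as shown above.

e^{tA} = [[(t^2 + 4*t + 2)*e^{6*t}/2, t*e^{6*t}, t*(t + 2)*e^{6*t}/2], [t*(-t - 2)*e^{6*t}/2, (1 - t)*e^{6*t}, -t^2*e^{6*t}/2], [t*(-t - 4)*e^{6*t}/2, -t*e^{6*t}, (-t^2/2 - t + 1)*e^{6*t}]]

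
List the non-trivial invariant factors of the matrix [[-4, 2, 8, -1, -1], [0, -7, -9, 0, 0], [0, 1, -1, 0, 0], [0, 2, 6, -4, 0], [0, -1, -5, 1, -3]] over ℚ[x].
x + 4, x + 4, (x + 3)(x + 4)^2

The Jordan structure of A has elementary divisors (x + 4)^2, (x + 4), (x + 4), (x + 3). Arranging the block sizes at each eigenvalue in decreasing order and taking row products gives the invariant factors.

Invariant factors (smallest first, each dividing the next): x + 4, x + 4, (x + 3)(x + 4)^2.

Check: the last factor (x + 3)(x + 4)^2 is the minimal polynomial, and the product (x + 3)(x + 4)^4 is the characteristic polynomial.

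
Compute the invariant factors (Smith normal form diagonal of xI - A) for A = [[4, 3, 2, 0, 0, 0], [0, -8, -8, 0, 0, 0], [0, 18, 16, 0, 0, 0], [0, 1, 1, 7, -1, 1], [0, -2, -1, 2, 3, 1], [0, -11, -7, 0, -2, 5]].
The Jordan structure of A has elementary divisors (x - 4)^2, (x - 4), (x - 5)^3. Arranging the block sizes at each eigenvalue in decreasing order and taking row products gives the invariant factors.

Invariant factors (smallest first, each dividing the next): x - 4, (x - 5)^3(x - 4)^2.

Check: the last factor (x - 5)^3(x - 4)^2 is the minimal polynomial, and the product (x - 5)^3(x - 4)^3 is the characteristic polynomial.

x - 4, (x - 5)^3(x - 4)^2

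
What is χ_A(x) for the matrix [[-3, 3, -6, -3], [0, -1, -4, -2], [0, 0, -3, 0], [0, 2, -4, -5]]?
xI - A = [[x + 3, -3, 6, 3], [0, x + 1, 4, 2], [0, 0, x + 3, 0], [0, -2, 4, x + 5]].

Expanding det(xI - A) along the first row:
det(xI - A) = + (x + 3)·det([[x + 1, 4, 2], [0, x + 3, 0], [-2, 4, x + 5]]) - (-3)·det([[0, 4, 2], [0, x + 3, 0], [0, 4, x + 5]]) + (6)·det([[0, x + 1, 2], [0, 0, 0], [0, -2, x + 5]]) - (3)·det([[0, x + 1, 4], [0, 0, x + 3], [0, -2, 4]]).

Evaluating gives χ_A(x) = x^4 + 12x^3 + 54x^2 + 108x + 81 = (x + 3)^4.

χ_A(x) = (x + 3)^4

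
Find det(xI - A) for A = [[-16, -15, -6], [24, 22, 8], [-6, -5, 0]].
χ_A(x) = (x - 2)^3

xI - A = [[x + 16, 15, 6], [-24, x - 22, -8], [6, 5, x]].

Expanding det(xI - A) along the first row:
det(xI - A) = + (x + 16)·det([[x - 22, -8], [5, x]]) - (15)·det([[-24, -8], [6, x]]) + (6)·det([[-24, x - 22], [6, 5]]).

Evaluating gives χ_A(x) = x^3 - 6x^2 + 12x - 8 = (x - 2)^3.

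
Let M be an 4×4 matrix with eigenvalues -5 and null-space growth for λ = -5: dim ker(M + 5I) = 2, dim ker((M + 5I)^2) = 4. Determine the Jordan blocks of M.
Jordan blocks: (-5, 2), (-5, 2)

λ = -5: successive nullity increments [2, 2] count blocks of size ≥ k; block sizes are [2, 2].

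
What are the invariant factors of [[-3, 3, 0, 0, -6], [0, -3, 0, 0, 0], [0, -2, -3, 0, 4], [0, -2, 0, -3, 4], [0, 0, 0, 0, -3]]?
x + 3, x + 3, x + 3, (x + 3)^2

The Jordan structure of A has elementary divisors (x + 3)^2, (x + 3), (x + 3), (x + 3). Arranging the block sizes at each eigenvalue in decreasing order and taking row products gives the invariant factors.

Invariant factors (smallest first, each dividing the next): x + 3, x + 3, x + 3, (x + 3)^2.

Check: the last factor (x + 3)^2 is the minimal polynomial, and the product (x + 3)^5 is the characteristic polynomial.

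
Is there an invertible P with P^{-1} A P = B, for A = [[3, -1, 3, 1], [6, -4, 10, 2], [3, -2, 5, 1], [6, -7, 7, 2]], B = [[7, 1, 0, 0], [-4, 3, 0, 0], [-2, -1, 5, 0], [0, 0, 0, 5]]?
No.

trace(A) = 6 but trace(B) = 20. The trace is a similarity invariant, so A and B are not similar.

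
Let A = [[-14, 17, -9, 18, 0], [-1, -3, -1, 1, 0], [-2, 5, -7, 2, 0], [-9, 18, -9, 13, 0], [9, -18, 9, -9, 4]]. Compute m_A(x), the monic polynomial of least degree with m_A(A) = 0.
m_A(x) = (x - 4)(x + 5)^3

The characteristic polynomial factors as (x - 4)^2(x + 5)^3. The minimal polynomial is ∏(x - λ)^{k_λ} where k_λ is the size of the largest Jordan block at λ.

For λ = -5: rank(A + 5I) = 4, and the largest Jordan block has size 3 (the smallest k with rank((A + 5I)^k) = rank((A + 5I)^(k+1))).
For λ = 4: rank(A - 4I) = 3, and the largest Jordan block has size 1 (the smallest k with rank((A - 4I)^k) = rank((A - 4I)^(k+1))).

So m_A(x) = (x - 4)(x + 5)^3.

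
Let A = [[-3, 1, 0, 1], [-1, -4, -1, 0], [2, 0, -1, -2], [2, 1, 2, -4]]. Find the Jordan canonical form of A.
The characteristic polynomial is det(xI - A) = (x + 3)^4, so the eigenvalues are -3 (algebraic multiplicity 4).

For λ = -3: rank(A + 3I) = 2, rank((A + 3I)^2) = 1, rank((A + 3I)^3) = 0. The eigenspace has dimension 4 - 2 = 2, so there are 2 Jordan blocks; the rank sequence gives block sizes [3, 1].

Assembling the blocks gives the Jordan form J above.

J = [[-3, 1, 0, 0], [0, -3, 1, 0], [0, 0, -3, 0], [0, 0, 0, -3]]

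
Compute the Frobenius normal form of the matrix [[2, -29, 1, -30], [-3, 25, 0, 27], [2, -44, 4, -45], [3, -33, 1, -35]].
The invariant factors of A (the non-unit diagonal entries of the Smith normal form of xI - A over ℚ[x]) are (x^2 + 2x + 3)^2, each dividing the next. The characteristic polynomial is their product, (x^2 + 2x + 3)^2.

The rational canonical form is the block-diagonal matrix of companion matrices C(f_i):
R = [[0, 0, 0, -9], [1, 0, 0, -12], [0, 1, 0, -10], [0, 0, 1, -4]].

Note the characteristic polynomial does not split into linear factors over ℚ, so A has no Jordan form over ℚ; the rational canonical form exists over any field.

R = [[0, 0, 0, -9], [1, 0, 0, -12], [0, 1, 0, -10], [0, 0, 1, -4]]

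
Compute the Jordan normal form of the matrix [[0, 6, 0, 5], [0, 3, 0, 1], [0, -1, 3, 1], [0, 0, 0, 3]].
J = [[0, 0, 0, 0], [0, 3, 1, 0], [0, 0, 3, 1], [0, 0, 0, 3]]

The characteristic polynomial is det(xI - A) = x(x - 3)^3, so the eigenvalues are 0 (algebraic multiplicity 1), 3 (algebraic multiplicity 3).

For λ = 0: algebraic multiplicity 1 gives one 1×1 block.

For λ = 3: rank(A - 3I) = 3, rank((A - 3I)^2) = 2, rank((A - 3I)^3) = 1. The eigenspace has dimension 4 - 3 = 1, so there is 1 Jordan block; the rank sequence gives block sizes [3].

Assembling the blocks gives the Jordan form J above.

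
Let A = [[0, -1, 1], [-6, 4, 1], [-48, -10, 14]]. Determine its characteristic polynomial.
χ_A(x) = (x - 6)^3

xI - A = [[x, 1, -1], [6, x - 4, -1], [48, 10, x - 14]].

Expanding det(xI - A) along the first row:
det(xI - A) = + (x)·det([[x - 4, -1], [10, x - 14]]) - (1)·det([[6, -1], [48, x - 14]]) + (-1)·det([[6, x - 4], [48, 10]]).

Evaluating gives χ_A(x) = x^3 - 18x^2 + 108x - 216 = (x - 6)^3.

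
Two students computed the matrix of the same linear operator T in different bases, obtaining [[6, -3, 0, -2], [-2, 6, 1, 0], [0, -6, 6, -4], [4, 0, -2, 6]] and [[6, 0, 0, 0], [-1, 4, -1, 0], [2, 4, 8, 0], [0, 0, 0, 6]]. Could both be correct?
Both have characteristic polynomial (x - 6)^4, but the minimal polynomial of A is (x - 6)^3 while the minimal polynomial of B is (x - 6)^2. The minimal polynomial is a similarity invariant, so A and B are not similar.

No.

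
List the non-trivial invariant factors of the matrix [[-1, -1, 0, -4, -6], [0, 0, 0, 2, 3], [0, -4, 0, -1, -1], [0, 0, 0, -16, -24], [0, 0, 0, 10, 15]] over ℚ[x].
The Jordan structure of A has elementary divisors (x + 1)^2, x^2, x. Arranging the block sizes at each eigenvalue in decreasing order and taking row products gives the invariant factors.

Invariant factors (smallest first, each dividing the next): x, x^2(x + 1)^2.

Check: the last factor x^2(x + 1)^2 is the minimal polynomial, and the product x^3(x + 1)^2 is the characteristic polynomial.

x, x^2(x + 1)^2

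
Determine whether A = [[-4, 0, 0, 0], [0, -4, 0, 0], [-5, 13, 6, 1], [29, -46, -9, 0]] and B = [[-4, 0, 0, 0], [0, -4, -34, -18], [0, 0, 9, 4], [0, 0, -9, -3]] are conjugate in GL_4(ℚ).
Two matrices over a field are similar if and only if they have the same invariant factors.

Both A and B have characteristic polynomial (x - 3)^2(x + 4)^2 and minimal polynomial (x - 3)^2(x + 4). Computing further, both have invariant factors x + 4, (x - 3)^2(x + 4). Hence A and B are similar.

Yes.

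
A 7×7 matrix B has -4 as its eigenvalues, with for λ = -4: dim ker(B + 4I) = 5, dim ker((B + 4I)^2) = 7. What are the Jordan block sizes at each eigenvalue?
λ = -4: successive nullity increments [5, 2] count blocks of size ≥ k; block sizes are [2, 2, 1, 1, 1].

Jordan blocks: (-4, 2), (-4, 2), (-4, 1), (-4, 1), (-4, 1)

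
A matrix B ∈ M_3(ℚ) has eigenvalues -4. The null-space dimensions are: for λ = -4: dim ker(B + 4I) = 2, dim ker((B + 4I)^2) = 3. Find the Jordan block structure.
Jordan blocks: (-4, 2), (-4, 1)

λ = -4: successive nullity increments [2, 1] count blocks of size ≥ k; block sizes are [2, 1].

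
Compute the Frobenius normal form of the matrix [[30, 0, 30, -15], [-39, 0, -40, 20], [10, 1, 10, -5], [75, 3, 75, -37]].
R = [[0, 0, 0, -15], [1, 0, 0, 5], [0, 1, 0, 0], [0, 0, 1, 3]]

The invariant factors of A (the non-unit diagonal entries of the Smith normal form of xI - A over ℚ[x]) are (x - 3)(x^3 - 5), each dividing the next. The characteristic polynomial is their product, (x - 3)(x^3 - 5).

The rational canonical form is the block-diagonal matrix of companion matrices C(f_i):
R = [[0, 0, 0, -15], [1, 0, 0, 5], [0, 1, 0, 0], [0, 0, 1, 3]].

Note the characteristic polynomial does not split into linear factors over ℚ, so A has no Jordan form over ℚ; the rational canonical form exists over any field.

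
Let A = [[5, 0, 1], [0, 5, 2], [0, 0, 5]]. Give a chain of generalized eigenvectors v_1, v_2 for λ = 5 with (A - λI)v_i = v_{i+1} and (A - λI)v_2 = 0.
We seek v_1 ∈ ker((A - 5I)^2) \ ker(A - 5I), then set v_{i+1} = (A - 5I) v_i.

One such chain is v_1 = [[0, 0, 1]]^T, v_2 = [[1, 2, 0]]^T. Check: (A - 5I) v_2 = [[0, 0, 0]]^T = 0.

v_1 = [[0, 0, 1]]^T, v_2 = [[1, 2, 0]]^T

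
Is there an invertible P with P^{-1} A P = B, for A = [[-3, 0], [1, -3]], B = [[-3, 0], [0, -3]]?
Both have characteristic polynomial (x + 3)^2, but the minimal polynomial of A is (x + 3)^2 while the minimal polynomial of B is x + 3. The minimal polynomial is a similarity invariant, so A and B are not similar.

No.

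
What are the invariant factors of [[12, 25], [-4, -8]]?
The Jordan structure of A has elementary divisors (x - 2)^2. Arranging the block sizes at each eigenvalue in decreasing order and taking row products gives the invariant factors.

Invariant factors (smallest first, each dividing the next): (x - 2)^2.

Check: the last factor (x - 2)^2 is the minimal polynomial, and the product (x - 2)^2 is the characteristic polynomial.

(x - 2)^2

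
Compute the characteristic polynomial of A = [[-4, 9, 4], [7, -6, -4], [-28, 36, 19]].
xI - A = [[x + 4, -9, -4], [-7, x + 6, 4], [28, -36, x - 19]].

Expanding det(xI - A) along the first row:
det(xI - A) = + (x + 4)·det([[x + 6, 4], [-36, x - 19]]) - (-9)·det([[-7, 4], [28, x - 19]]) + (-4)·det([[-7, x + 6], [28, -36]]).

Evaluating gives χ_A(x) = x^3 - 9x^2 + 27x - 27 = (x - 3)^3.

χ_A(x) = (x - 3)^3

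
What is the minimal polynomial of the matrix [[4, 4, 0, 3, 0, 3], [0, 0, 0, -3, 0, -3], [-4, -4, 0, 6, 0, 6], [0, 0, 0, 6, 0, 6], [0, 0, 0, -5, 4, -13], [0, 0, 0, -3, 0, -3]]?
m_A(x) = x(x - 4)(x - 3)

The characteristic polynomial factors as x^3(x - 4)^2(x - 3). The minimal polynomial is ∏(x - λ)^{k_λ} where k_λ is the size of the largest Jordan block at λ.

For λ = 0: rank(A) = 3, and the largest Jordan block has size 1 (the smallest k with rank(A^k) = rank(A^(k+1))).
For λ = 3: rank(A - 3I) = 5, and the largest Jordan block has size 1 (the smallest k with rank((A - 3I)^k) = rank((A - 3I)^(k+1))).
For λ = 4: rank(A - 4I) = 4, and the largest Jordan block has size 1 (the smallest k with rank((A - 4I)^k) = rank((A - 4I)^(k+1))).

So m_A(x) = x(x - 4)(x - 3).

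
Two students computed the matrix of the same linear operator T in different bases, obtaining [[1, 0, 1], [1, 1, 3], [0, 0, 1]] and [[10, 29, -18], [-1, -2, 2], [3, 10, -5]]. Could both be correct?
Two matrices over a field are similar if and only if they have the same invariant factors.

Both A and B have characteristic polynomial (x - 1)^3 and minimal polynomial (x - 1)^3. Computing further, both have invariant factors (x - 1)^3. Hence A and B are similar.

Yes.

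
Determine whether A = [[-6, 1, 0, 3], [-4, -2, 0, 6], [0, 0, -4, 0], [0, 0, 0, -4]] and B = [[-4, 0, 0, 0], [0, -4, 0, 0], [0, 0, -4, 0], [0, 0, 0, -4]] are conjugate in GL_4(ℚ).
Both have characteristic polynomial (x + 4)^4, but the minimal polynomial of A is (x + 4)^2 while the minimal polynomial of B is x + 4. The minimal polynomial is a similarity invariant, so A and B are not similar.

No.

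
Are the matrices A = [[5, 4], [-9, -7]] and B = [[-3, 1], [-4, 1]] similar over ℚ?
Yes.

Two matrices over a field are similar if and only if they have the same invariant factors.

Both A and B have characteristic polynomial (x + 1)^2 and minimal polynomial (x + 1)^2. Computing further, both have invariant factors (x + 1)^2. Hence A and B are similar.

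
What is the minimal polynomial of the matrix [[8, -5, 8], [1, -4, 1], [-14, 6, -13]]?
m_A(x) = (x + 3)^3

The characteristic polynomial factors as (x + 3)^3. The minimal polynomial is ∏(x - λ)^{k_λ} where k_λ is the size of the largest Jordan block at λ.

For λ = -3: rank(A + 3I) = 2, and the largest Jordan block has size 3 (the smallest k with rank((A + 3I)^k) = rank((A + 3I)^(k+1))).

So m_A(x) = (x + 3)^3.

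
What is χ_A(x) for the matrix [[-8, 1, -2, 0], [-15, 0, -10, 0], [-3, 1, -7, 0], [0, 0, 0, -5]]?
χ_A(x) = (x + 5)^4

xI - A = [[x + 8, -1, 2, 0], [15, x, 10, 0], [3, -1, x + 7, 0], [0, 0, 0, x + 5]].

Expanding det(xI - A) along the first row:
det(xI - A) = + (x + 8)·det([[x, 10, 0], [-1, x + 7, 0], [0, 0, x + 5]]) - (-1)·det([[15, 10, 0], [3, x + 7, 0], [0, 0, x + 5]]) + (2)·det([[15, x, 0], [3, -1, 0], [0, 0, x + 5]]) - (0)·det([[15, x, 10], [3, -1, x + 7], [0, 0, 0]]).

Evaluating gives χ_A(x) = x^4 + 20x^3 + 150x^2 + 500x + 625 = (x + 5)^4.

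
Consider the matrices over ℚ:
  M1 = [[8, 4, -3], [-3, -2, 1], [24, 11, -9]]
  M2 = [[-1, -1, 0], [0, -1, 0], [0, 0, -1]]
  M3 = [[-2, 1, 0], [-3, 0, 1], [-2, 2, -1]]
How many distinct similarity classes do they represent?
2 classes: {M1, M3}, {M2}

Characteristic polynomials: χ_{M1} = (x + 1)^3, χ_{M2} = (x + 1)^3, χ_{M3} = (x + 1)^3.

{M1, M3}: invariant factors (x + 1)^3.

{M2}: invariant factors x + 1, (x + 1)^2.

Matrices are similar if and only if their invariant-factor lists agree; the partition into similarity classes is {M1, M3}, {M2}.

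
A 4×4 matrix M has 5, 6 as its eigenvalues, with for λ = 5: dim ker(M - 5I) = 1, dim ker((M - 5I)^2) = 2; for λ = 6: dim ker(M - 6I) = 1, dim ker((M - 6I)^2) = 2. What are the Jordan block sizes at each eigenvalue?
Jordan blocks: (5, 2), (6, 2)

λ = 5: successive nullity increments [1, 1] count blocks of size ≥ k; block sizes are [2].
λ = 6: successive nullity increments [1, 1] count blocks of size ≥ k; block sizes are [2].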